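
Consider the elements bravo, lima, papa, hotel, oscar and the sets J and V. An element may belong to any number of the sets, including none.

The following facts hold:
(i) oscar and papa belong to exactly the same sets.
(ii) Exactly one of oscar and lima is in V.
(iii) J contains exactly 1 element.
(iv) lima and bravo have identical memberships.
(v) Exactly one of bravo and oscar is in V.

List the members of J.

J = {hotel}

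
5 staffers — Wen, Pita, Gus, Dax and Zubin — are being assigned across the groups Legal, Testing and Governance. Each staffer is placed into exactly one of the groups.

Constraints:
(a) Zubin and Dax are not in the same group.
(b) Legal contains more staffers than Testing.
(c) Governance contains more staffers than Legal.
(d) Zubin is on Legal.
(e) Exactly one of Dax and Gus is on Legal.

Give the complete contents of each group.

Legal = {Gus, Zubin}; Testing = {}; Governance = {Dax, Pita, Wen}

From (d): Zubin ∈ Legal.
(a): Dax ∉ Legal.
(e) (exactly one): Gus ∈ Legal.
Suppose Wen ∈ Legal: no assignment then satisfies all the clues, so Wen ∉ Legal.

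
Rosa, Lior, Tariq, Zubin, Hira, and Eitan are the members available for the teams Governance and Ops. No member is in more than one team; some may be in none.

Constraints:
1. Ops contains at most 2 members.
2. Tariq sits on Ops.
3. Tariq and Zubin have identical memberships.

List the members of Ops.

Ops = {Tariq, Zubin}

From (2): Tariq ∈ Ops.
(3): Zubin matches Tariq: Zubin ∉ Governance.
(3): Zubin matches Tariq: Zubin ∈ Ops.
(1): Ops already has 2, so the rest are out.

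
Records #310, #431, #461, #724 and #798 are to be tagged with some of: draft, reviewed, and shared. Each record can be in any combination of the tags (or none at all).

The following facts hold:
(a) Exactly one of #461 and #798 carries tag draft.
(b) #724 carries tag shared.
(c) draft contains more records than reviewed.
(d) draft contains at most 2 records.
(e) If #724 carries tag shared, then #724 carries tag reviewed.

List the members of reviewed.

reviewed = {#724}

From (b): #724 ∈ shared.
(e): #724 ∈ reviewed.
Suppose #310 ∈ reviewed: no assignment then satisfies all the clues, so #310 ∉ reviewed.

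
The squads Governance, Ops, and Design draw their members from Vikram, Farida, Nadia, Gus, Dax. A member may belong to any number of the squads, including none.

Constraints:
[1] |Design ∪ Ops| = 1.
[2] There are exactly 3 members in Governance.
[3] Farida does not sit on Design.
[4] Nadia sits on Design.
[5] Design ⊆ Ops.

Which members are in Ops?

Ops = {Nadia}

From (3): Farida ∉ Design.
From (4): Nadia ∈ Design.
(5) with Nadia ∈ Design: Nadia ∈ Ops.
Suppose Vikram ∈ Ops: no assignment then satisfies all the clues, so Vikram ∉ Ops.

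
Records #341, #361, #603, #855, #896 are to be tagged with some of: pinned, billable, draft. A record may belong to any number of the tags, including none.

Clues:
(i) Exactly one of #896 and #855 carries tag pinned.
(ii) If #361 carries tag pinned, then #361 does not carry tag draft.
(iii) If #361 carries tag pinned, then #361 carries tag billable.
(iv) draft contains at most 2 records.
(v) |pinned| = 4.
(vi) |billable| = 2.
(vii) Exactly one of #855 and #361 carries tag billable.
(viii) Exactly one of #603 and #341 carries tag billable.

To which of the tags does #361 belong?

#361: billable, pinned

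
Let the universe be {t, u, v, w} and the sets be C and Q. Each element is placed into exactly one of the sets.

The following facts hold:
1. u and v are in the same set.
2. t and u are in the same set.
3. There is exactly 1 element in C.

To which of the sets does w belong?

w: C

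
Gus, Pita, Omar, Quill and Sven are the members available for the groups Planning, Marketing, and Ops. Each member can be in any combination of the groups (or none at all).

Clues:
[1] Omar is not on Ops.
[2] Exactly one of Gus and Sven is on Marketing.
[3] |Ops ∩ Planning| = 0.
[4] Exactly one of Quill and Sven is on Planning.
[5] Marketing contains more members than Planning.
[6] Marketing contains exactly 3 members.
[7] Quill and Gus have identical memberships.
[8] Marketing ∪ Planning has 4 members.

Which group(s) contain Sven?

Sven: Planning

From (1): Omar ∉ Ops.
Suppose Sven ∉ Planning: no assignment then satisfies all the clues, so Sven ∈ Planning.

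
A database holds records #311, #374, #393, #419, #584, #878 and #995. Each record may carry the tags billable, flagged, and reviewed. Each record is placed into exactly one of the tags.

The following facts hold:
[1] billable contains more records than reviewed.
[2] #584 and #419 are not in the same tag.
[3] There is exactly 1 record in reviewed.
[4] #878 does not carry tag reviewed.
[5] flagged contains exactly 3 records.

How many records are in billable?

3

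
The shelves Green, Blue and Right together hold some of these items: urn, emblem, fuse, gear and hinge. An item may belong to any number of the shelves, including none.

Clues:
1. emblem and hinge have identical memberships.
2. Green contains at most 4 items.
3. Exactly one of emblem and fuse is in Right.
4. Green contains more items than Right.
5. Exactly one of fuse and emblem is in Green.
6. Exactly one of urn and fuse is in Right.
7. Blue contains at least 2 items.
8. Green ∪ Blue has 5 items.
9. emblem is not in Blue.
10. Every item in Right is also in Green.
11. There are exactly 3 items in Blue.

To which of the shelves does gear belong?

gear: Blue, Green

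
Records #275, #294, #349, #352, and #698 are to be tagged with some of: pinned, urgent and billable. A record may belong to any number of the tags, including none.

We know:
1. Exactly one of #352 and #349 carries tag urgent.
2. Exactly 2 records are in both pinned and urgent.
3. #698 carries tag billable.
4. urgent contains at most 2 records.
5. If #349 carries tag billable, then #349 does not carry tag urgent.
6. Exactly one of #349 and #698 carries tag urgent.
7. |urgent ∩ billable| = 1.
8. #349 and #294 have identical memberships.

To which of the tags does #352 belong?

#352: pinned, urgent

From (3): #698 ∈ billable.
Suppose #352 ∉ pinned: no assignment then satisfies all the clues, so #352 ∈ pinned.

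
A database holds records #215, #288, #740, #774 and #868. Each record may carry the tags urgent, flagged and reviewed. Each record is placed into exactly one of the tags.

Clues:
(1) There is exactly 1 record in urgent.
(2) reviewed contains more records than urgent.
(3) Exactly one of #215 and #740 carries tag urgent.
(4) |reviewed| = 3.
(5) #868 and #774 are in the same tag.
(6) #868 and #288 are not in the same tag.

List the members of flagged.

flagged = {#288}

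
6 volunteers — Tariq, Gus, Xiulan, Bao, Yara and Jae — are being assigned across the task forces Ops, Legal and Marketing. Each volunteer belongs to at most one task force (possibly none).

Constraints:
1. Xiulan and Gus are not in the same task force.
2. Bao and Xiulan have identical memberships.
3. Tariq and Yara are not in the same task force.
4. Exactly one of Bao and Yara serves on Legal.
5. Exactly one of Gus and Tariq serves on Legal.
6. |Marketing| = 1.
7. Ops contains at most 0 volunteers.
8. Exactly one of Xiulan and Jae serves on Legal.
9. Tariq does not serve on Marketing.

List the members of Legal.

From (9): Tariq ∉ Marketing.
(7): Ops already has 0, so the rest are out.
Suppose Tariq ∉ Legal: no assignment then satisfies all the clues, so Tariq ∈ Legal.

Legal = {Bao, Tariq, Xiulan}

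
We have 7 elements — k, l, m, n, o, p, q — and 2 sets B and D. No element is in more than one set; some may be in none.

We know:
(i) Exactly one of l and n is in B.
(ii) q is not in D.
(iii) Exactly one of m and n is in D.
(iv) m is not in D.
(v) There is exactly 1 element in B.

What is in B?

From (ii): q ∉ D.
From (iv): m ∉ D.
(iii) (exactly one): n ∈ D.
(i) (exactly one): l ∈ B.
(v): B already has 1, so the rest are out.

B = {l}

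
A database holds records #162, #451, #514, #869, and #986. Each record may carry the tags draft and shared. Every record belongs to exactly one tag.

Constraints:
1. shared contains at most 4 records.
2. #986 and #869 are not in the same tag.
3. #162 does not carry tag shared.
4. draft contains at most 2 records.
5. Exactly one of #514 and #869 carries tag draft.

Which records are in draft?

draft = {#162, #869}

From (3): #162 ∉ shared.
Only one tag left: #162 ∈ draft.
Suppose #451 ∈ draft: no assignment then satisfies all the clues, so #451 ∉ draft.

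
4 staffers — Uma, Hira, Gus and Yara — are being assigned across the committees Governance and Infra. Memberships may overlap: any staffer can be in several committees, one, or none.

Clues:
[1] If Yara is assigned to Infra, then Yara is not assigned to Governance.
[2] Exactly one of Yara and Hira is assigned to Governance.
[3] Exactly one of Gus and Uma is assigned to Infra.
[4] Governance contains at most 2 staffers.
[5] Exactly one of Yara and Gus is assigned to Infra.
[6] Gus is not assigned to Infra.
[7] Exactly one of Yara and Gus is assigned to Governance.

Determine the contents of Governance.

Governance = {Gus, Hira}

From (6): Gus ∉ Infra.
(3) (exactly one): Uma ∈ Infra.
(5) (exactly one): Yara ∈ Infra.
(1): Yara ∉ Governance.
(2) (exactly one): Hira ∈ Governance.
(7) (exactly one): Gus ∈ Governance.
(4): Governance already has 2, so the rest are out.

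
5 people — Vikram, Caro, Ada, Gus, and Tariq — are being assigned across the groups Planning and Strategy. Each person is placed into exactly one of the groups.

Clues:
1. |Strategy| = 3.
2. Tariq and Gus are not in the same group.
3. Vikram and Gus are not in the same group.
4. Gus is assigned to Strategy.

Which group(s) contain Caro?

Caro: Strategy

From (4): Gus ∈ Strategy.
(2): Tariq ∉ Strategy.
(3): Vikram ∉ Strategy.
Only one group left: Vikram ∈ Planning.
Only one group left: Tariq ∈ Planning.
(1): only 3 candidates remain for Strategy, so all are in.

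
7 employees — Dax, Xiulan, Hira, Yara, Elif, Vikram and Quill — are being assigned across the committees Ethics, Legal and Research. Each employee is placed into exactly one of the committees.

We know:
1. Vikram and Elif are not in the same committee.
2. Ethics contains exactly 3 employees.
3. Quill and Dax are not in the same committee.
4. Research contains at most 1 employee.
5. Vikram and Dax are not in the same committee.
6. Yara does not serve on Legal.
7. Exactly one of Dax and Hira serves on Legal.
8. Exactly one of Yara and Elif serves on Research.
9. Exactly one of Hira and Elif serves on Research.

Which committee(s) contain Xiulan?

From (6): Yara ∉ Legal.
Suppose Xiulan ∉ Ethics: no assignment then satisfies all the clues, so Xiulan ∈ Ethics.

Xiulan: Ethics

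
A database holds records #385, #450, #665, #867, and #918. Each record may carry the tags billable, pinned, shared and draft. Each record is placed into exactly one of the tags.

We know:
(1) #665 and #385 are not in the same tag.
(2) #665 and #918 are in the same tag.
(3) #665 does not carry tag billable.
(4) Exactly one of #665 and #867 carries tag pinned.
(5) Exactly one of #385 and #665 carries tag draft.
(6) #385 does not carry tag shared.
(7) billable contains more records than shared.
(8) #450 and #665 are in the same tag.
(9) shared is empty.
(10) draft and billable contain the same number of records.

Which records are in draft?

draft = {#385}

From (3): #665 ∉ billable.
From (6): #385 ∉ shared.
(2): #918 matches #665: #918 ∉ billable.
(8): #450 matches #665: #450 ∉ billable.
(9): shared already has 0, so the rest are out.
Suppose #385 ∉ draft: no assignment then satisfies all the clues, so #385 ∈ draft.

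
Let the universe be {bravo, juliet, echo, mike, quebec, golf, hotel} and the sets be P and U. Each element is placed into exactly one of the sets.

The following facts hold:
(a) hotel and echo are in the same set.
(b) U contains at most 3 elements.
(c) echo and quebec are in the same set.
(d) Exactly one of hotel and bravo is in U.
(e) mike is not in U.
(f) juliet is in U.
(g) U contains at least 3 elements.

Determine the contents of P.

P = {echo, hotel, mike, quebec}

From (e): mike ∉ U.
From (f): juliet ∈ U.
Only one set left: mike ∈ P.
Suppose bravo ∈ P: no assignment then satisfies all the clues, so bravo ∉ P.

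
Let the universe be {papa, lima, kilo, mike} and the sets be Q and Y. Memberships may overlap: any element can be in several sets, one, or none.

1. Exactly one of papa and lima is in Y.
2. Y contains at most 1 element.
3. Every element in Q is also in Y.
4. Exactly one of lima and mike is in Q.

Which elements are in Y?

Y = {lima}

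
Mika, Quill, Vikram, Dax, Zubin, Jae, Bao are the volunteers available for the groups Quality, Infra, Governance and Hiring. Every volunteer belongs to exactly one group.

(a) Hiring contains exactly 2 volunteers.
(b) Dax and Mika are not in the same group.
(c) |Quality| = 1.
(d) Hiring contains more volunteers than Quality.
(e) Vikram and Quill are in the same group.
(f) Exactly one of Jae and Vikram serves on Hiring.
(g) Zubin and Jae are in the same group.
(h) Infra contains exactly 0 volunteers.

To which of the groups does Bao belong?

Bao: Governance

(h): Infra already has 0, so the rest are out.
Suppose Bao ∈ Quality: no assignment then satisfies all the clues, so Bao ∉ Quality.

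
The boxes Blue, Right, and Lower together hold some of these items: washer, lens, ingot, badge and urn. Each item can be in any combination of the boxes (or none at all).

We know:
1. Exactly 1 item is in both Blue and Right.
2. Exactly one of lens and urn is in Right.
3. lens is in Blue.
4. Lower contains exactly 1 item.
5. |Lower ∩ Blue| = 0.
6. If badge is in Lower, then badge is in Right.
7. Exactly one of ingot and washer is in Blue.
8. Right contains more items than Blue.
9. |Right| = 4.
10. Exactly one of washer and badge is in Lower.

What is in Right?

Right = {badge, ingot, urn, washer}

From (3): lens ∈ Blue.
Suppose washer ∉ Right: no assignment then satisfies all the clues, so washer ∈ Right.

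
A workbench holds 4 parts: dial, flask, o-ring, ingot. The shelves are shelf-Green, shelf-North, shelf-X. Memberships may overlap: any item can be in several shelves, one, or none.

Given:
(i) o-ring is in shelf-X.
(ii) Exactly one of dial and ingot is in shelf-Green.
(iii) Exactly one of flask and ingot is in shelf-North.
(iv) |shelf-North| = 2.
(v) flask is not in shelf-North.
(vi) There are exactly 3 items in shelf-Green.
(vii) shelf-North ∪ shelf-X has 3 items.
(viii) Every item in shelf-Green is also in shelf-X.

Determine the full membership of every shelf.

From (i): o-ring ∈ shelf-X.
From (v): flask ∉ shelf-North.
(iii) (exactly one): ingot ∈ shelf-North.
Suppose dial ∈ shelf-Green: no assignment then satisfies all the clues, so dial ∉ shelf-Green.

shelf-Green = {flask, ingot, o-ring}; shelf-North = {ingot, o-ring}; shelf-X = {flask, ingot, o-ring}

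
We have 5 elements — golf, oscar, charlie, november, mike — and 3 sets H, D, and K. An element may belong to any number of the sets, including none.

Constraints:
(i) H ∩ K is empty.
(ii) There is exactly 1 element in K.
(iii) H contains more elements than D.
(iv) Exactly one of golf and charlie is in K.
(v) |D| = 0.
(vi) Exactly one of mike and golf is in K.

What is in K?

(v): D already has 0, so the rest are out.
Suppose golf ∉ K: no assignment then satisfies all the clues, so golf ∈ K.

K = {golf}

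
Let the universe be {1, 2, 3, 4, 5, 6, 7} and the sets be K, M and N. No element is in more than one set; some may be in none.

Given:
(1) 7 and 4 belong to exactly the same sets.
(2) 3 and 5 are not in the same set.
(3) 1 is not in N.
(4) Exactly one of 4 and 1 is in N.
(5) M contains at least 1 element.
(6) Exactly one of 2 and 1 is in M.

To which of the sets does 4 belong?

4: N

From (3): 1 ∉ N.
(4) (exactly one): 4 ∈ N.
(1): 7 matches 4: 7 ∉ K.
(1): 7 matches 4: 7 ∉ M.
(1): 7 matches 4: 7 ∈ N.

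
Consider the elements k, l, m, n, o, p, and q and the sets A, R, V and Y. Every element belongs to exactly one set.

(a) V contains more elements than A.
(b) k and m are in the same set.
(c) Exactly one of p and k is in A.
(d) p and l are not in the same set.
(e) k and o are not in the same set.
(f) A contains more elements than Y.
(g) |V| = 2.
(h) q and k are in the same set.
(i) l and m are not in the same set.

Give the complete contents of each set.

A = {p}; R = {k, m, n, q}; V = {l, o}; Y = {}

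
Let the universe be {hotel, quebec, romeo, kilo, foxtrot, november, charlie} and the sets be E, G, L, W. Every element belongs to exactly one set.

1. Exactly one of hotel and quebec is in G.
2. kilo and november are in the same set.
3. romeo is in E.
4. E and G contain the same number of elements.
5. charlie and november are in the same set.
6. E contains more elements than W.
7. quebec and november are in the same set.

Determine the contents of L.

L = {charlie, foxtrot, kilo, november, quebec}

From (3): romeo ∈ E.
Suppose hotel ∈ L: no assignment then satisfies all the clues, so hotel ∉ L.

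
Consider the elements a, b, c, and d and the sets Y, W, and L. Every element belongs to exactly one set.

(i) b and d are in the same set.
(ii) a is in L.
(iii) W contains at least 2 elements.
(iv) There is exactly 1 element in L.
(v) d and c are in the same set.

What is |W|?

3

From (ii): a ∈ L.
(iv): L already has 1, so the rest are out.
Suppose b ∈ Y: no assignment then satisfies all the clues, so b ∉ Y.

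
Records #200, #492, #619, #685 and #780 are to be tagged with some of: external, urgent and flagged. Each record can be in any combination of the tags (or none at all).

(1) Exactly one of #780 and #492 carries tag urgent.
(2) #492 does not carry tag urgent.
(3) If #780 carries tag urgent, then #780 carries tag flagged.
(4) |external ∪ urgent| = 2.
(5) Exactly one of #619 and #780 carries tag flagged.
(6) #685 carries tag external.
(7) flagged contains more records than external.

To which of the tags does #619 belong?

#619: none

From (2): #492 ∉ urgent.
From (6): #685 ∈ external.
(1) (exactly one): #780 ∈ urgent.
(3): #780 ∈ flagged.
(5) (exactly one): #619 ∉ flagged.
Suppose #619 ∈ external: no assignment then satisfies all the clues, so #619 ∉ external.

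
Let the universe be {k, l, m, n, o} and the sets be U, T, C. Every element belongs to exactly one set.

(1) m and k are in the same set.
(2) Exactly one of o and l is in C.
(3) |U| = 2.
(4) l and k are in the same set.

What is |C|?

3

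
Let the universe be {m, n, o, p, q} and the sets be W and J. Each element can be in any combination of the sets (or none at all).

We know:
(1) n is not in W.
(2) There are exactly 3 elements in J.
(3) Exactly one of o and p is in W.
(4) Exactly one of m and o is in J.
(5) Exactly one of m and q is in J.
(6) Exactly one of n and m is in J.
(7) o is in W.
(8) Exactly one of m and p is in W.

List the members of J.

J = {n, o, q}

From (1): n ∉ W.
From (7): o ∈ W.
(3) (exactly one): p ∉ W.
(8) (exactly one): m ∈ W.
Suppose m ∈ J: no assignment then satisfies all the clues, so m ∉ J.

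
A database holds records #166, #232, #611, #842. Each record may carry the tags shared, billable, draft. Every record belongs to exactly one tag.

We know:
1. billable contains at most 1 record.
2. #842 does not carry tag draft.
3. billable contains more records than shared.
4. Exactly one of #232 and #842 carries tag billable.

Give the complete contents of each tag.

From (2): #842 ∉ draft.
Suppose #166 ∈ shared: no assignment then satisfies all the clues, so #166 ∉ shared.

shared = {}; billable = {#842}; draft = {#166, #232, #611}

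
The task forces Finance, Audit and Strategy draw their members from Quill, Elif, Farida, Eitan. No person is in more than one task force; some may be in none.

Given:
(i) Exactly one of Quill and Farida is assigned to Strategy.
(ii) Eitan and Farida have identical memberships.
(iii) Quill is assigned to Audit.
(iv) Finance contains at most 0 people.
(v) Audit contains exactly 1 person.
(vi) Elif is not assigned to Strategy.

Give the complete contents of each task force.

From (iii): Quill ∈ Audit.
From (vi): Elif ∉ Strategy.
(i) (exactly one): Farida ∈ Strategy.
(ii): Eitan matches Farida: Eitan ∉ Finance.
(ii): Eitan matches Farida: Eitan ∉ Audit.
(ii): Eitan matches Farida: Eitan ∈ Strategy.
(iv): Finance already has 0, so the rest are out.
(v): Audit already has 1, so the rest are out.

Finance = {}; Audit = {Quill}; Strategy = {Eitan, Farida}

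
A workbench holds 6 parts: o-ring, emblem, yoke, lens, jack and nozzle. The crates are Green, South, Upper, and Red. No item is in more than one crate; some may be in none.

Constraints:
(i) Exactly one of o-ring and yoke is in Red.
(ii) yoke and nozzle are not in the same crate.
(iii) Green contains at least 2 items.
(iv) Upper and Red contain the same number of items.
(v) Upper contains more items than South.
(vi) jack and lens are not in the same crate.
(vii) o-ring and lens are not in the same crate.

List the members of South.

South = {}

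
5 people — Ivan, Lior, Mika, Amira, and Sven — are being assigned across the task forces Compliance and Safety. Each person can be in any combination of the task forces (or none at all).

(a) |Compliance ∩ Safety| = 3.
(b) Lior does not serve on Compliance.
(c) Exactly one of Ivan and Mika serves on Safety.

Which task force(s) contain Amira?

Amira: Compliance, Safety

From (b): Lior ∉ Compliance.
Suppose Amira ∉ Compliance: no assignment then satisfies all the clues, so Amira ∈ Compliance.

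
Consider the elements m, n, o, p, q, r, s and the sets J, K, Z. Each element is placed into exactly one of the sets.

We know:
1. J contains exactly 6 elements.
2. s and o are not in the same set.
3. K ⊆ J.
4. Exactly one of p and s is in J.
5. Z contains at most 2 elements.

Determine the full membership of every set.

J = {m, n, o, p, q, r}; K = {}; Z = {s}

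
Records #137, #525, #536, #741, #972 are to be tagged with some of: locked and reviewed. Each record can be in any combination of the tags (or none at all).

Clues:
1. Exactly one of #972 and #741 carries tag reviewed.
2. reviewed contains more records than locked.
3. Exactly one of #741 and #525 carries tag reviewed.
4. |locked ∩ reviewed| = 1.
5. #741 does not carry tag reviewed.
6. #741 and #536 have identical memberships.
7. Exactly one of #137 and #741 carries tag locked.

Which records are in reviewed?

reviewed = {#137, #525, #972}

From (5): #741 ∉ reviewed.
(1) (exactly one): #972 ∈ reviewed.
(3) (exactly one): #525 ∈ reviewed.
(6): #536 matches #741: #536 ∉ reviewed.
Suppose #137 ∉ reviewed: no assignment then satisfies all the clues, so #137 ∈ reviewed.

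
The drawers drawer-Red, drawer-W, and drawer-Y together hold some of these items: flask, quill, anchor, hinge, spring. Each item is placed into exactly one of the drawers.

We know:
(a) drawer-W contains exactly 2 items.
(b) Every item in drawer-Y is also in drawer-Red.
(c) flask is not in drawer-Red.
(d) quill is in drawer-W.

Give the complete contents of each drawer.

From (c): flask ∉ drawer-Red.
From (d): quill ∈ drawer-W.
(b) contrapositive: flask ∉ drawer-Y.
Only one drawer left: flask ∈ drawer-W.
(a): drawer-W already has 2, so the rest are out.
Suppose anchor ∉ drawer-Red: no assignment then satisfies all the clues, so anchor ∈ drawer-Red.

drawer-Red = {anchor, hinge, spring}; drawer-W = {flask, quill}; drawer-Y = {}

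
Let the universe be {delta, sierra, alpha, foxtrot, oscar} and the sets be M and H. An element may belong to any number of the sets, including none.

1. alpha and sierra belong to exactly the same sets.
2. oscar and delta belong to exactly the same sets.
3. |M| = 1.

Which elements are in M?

M = {foxtrot}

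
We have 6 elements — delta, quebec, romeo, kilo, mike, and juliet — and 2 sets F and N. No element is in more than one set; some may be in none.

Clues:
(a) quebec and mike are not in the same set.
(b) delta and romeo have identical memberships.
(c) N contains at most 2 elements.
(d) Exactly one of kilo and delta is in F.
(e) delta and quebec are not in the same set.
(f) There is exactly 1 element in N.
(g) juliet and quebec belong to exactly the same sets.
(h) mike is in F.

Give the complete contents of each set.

F = {delta, mike, romeo}; N = {kilo}

From (h): mike ∈ F.
(a): quebec ∉ F.
(g): juliet matches quebec: juliet ∉ F.
Suppose delta ∉ F: no assignment then satisfies all the clues, so delta ∈ F.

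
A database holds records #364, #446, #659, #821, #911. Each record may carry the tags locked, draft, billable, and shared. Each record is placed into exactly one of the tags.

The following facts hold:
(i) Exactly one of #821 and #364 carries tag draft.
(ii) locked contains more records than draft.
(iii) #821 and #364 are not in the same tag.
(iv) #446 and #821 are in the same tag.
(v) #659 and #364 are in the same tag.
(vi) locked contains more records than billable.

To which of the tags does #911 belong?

#911: locked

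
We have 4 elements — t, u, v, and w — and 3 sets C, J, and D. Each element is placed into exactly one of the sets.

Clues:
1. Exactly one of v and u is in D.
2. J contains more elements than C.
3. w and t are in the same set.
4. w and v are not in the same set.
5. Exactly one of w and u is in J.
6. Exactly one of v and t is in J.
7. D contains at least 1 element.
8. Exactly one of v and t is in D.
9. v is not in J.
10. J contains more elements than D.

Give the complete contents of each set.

From (9): v ∉ J.
(6) (exactly one): t ∈ J.
(8) (exactly one): v ∈ D.
(1) (exactly one): u ∉ D.
(3): w matches t: w ∉ C.
(3): w matches t: w ∈ J.
(5) (exactly one): u ∉ J.
Only one set left: u ∈ C.

C = {u}; J = {t, w}; D = {v}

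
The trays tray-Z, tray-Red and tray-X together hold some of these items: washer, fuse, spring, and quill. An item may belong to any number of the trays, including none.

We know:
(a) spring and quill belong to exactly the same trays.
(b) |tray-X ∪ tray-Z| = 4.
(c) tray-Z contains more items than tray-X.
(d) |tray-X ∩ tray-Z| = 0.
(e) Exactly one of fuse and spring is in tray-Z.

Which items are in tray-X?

tray-X = {fuse}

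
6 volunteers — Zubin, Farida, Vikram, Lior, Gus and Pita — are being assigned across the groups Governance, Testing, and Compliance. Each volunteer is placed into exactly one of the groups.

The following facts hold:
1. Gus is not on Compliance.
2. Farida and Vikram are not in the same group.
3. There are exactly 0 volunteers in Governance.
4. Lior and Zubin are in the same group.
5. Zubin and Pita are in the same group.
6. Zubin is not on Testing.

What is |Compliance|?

4

From (1): Gus ∉ Compliance.
From (6): Zubin ∉ Testing.
(3): Governance already has 0, so the rest are out.
(4): Lior matches Zubin: Lior ∉ Testing.
(5): Pita matches Zubin: Pita ∉ Testing.
Only one group left: Zubin ∈ Compliance.
Only one group left: Lior ∈ Compliance.
Only one group left: Gus ∈ Testing.
Only one group left: Pita ∈ Compliance.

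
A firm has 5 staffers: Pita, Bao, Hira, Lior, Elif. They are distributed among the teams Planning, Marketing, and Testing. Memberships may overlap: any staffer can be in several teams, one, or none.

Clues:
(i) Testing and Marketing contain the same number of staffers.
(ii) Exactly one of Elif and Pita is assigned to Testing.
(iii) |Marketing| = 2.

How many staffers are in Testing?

2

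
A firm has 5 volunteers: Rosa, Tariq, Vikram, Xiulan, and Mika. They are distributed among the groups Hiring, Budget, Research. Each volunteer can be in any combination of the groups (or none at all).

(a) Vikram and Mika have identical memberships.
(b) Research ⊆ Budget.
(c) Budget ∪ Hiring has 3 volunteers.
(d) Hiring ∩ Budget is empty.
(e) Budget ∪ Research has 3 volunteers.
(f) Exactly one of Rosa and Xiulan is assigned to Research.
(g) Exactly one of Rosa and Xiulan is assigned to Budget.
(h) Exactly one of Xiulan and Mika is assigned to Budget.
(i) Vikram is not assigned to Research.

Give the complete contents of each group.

Hiring = {}; Budget = {Mika, Rosa, Vikram}; Research = {Rosa}

From (i): Vikram ∉ Research.
(a): Mika matches Vikram: Mika ∉ Research.
Suppose Rosa ∈ Hiring: no assignment then satisfies all the clues, so Rosa ∉ Hiring.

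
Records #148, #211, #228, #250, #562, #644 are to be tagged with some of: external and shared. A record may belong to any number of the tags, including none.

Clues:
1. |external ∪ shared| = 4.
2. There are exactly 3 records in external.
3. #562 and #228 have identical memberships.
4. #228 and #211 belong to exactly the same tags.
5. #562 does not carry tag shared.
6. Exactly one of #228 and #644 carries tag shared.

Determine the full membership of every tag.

external = {#211, #228, #562}; shared = {#644}

From (5): #562 ∉ shared.
(3): #228 matches #562: #228 ∉ shared.
(4): #211 matches #228: #211 ∉ shared.
(6) (exactly one): #644 ∈ shared.
Suppose #148 ∈ external: no assignment then satisfies all the clues, so #148 ∉ external.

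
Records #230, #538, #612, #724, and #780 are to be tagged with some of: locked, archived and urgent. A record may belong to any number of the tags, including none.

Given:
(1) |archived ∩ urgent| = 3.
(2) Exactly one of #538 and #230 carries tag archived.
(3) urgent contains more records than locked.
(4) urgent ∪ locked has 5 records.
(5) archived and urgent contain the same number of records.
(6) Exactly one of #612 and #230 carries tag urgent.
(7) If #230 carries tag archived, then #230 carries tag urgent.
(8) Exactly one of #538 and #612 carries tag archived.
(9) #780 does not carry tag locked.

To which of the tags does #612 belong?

#612: archived, locked

From (9): #780 ∉ locked.
Suppose #612 ∉ locked: no assignment then satisfies all the clues, so #612 ∈ locked.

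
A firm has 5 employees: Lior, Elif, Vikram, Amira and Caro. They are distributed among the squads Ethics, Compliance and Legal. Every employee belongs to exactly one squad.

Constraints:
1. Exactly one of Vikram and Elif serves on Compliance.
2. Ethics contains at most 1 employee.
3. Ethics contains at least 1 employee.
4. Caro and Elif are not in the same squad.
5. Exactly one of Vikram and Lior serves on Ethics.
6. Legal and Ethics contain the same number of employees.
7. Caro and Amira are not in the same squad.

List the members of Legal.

Legal = {Caro}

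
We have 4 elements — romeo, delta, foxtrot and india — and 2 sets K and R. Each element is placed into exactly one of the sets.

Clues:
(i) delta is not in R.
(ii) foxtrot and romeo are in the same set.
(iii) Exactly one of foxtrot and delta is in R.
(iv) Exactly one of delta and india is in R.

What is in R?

R = {foxtrot, india, romeo}

From (i): delta ∉ R.
(iii) (exactly one): foxtrot ∈ R.
(iv) (exactly one): india ∈ R.
Only one set left: delta ∈ K.
(ii): romeo matches foxtrot: romeo ∉ K.
(ii): romeo matches foxtrot: romeo ∈ R.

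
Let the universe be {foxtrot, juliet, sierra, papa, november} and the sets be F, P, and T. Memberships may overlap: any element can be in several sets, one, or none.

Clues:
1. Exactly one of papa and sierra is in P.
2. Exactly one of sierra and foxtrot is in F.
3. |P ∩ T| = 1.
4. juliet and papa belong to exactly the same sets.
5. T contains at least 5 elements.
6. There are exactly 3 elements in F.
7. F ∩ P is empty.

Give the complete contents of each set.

F = {foxtrot, juliet, papa}; P = {sierra}; T = {foxtrot, juliet, november, papa, sierra}

(5): only 5 candidates remain for T, so all are in.
Suppose foxtrot ∉ F: no assignment then satisfies all the clues, so foxtrot ∈ F.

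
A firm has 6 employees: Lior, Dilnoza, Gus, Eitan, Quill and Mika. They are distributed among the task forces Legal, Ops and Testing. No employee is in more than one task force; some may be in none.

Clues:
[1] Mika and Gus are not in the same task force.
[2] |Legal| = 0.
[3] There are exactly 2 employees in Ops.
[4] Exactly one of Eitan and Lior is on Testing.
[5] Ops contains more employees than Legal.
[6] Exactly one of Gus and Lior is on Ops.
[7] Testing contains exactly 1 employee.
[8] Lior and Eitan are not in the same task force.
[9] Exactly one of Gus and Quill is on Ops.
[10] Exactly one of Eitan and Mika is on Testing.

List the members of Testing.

Testing = {Eitan}

(2): Legal already has 0, so the rest are out.
Suppose Lior ∈ Testing: no assignment then satisfies all the clues, so Lior ∉ Testing.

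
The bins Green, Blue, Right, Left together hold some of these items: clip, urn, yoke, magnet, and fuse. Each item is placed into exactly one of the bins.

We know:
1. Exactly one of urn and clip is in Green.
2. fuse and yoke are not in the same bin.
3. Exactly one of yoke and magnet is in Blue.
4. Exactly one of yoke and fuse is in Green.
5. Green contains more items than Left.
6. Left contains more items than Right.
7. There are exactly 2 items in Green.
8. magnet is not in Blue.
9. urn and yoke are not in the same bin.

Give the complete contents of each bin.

Green = {fuse, urn}; Blue = {clip, yoke}; Right = {}; Left = {magnet}

From (8): magnet ∉ Blue.
(3) (exactly one): yoke ∈ Blue.
(4) (exactly one): fuse ∈ Green.
(9): urn ∉ Blue.
Suppose clip ∈ Green: no assignment then satisfies all the clues, so clip ∉ Green.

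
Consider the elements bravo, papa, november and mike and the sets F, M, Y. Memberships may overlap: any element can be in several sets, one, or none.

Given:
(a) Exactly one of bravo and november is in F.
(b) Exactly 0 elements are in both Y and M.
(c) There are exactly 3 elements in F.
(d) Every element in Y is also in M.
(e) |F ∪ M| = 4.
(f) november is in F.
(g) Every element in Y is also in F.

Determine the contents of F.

From (f): november ∈ F.
(a) (exactly one): bravo ∉ F.
(c): only 3 candidates remain for F, so all are in.
(g) contrapositive: bravo ∉ Y.

F = {mike, november, papa}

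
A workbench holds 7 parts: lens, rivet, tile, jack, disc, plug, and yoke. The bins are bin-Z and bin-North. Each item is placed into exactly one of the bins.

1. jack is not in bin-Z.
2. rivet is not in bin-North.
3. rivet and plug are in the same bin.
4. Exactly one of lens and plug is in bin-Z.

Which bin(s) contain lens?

From (1): jack ∉ bin-Z.
From (2): rivet ∉ bin-North.
(3): plug matches rivet: plug ∉ bin-North.
Only one bin left: rivet ∈ bin-Z.
Only one bin left: jack ∈ bin-North.
Only one bin left: plug ∈ bin-Z.
(4) (exactly one): lens ∉ bin-Z.
Only one bin left: lens ∈ bin-North.

lens: bin-North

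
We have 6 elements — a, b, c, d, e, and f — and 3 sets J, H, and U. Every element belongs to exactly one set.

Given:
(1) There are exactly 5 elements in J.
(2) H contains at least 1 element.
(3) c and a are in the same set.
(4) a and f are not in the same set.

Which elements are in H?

H = {f}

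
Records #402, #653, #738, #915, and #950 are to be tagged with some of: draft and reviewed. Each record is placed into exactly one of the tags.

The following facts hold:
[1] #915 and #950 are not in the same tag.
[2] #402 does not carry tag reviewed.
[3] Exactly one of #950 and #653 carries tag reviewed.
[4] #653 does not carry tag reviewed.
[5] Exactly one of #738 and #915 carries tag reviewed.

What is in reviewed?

reviewed = {#738, #950}

From (2): #402 ∉ reviewed.
From (4): #653 ∉ reviewed.
(3) (exactly one): #950 ∈ reviewed.
Only one tag left: #402 ∈ draft.
Only one tag left: #653 ∈ draft.
(1): #915 ∉ reviewed.
(5) (exactly one): #738 ∈ reviewed.
Only one tag left: #915 ∈ draft.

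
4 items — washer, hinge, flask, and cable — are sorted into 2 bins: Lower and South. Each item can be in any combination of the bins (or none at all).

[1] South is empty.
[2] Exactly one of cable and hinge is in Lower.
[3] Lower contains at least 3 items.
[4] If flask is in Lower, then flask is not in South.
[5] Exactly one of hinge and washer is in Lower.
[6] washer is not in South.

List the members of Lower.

Lower = {cable, flask, washer}

From (6): washer ∉ South.
(1): South already has 0, so the rest are out.
Suppose washer ∉ Lower: no assignment then satisfies all the clues, so washer ∈ Lower.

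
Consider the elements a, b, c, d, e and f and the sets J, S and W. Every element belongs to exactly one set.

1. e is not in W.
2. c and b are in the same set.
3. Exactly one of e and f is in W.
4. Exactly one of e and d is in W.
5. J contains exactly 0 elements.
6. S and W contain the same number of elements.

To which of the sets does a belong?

a: W

From (1): e ∉ W.
(3) (exactly one): f ∈ W.
(4) (exactly one): d ∈ W.
(5): J already has 0, so the rest are out.
Only one set left: e ∈ S.
Suppose a ∈ S: no assignment then satisfies all the clues, so a ∉ S.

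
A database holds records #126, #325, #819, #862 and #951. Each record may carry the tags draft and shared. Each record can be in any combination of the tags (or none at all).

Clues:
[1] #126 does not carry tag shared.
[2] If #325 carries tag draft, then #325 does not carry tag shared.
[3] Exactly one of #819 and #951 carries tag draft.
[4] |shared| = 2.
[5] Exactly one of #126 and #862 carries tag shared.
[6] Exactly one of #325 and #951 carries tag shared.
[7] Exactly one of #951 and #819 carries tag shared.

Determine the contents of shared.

shared = {#862, #951}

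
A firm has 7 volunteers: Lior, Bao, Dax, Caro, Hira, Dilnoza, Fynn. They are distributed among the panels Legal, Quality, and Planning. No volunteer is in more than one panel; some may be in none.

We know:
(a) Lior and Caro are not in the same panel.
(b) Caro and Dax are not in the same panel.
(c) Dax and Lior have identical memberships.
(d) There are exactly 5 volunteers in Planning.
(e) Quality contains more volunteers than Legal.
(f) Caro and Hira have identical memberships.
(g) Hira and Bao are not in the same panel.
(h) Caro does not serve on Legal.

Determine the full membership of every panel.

Legal = {}; Quality = {Caro, Hira}; Planning = {Bao, Dax, Dilnoza, Fynn, Lior}

From (h): Caro ∉ Legal.
(f): Hira matches Caro: Hira ∉ Legal.
Suppose Lior ∈ Legal: no assignment then satisfies all the clues, so Lior ∉ Legal.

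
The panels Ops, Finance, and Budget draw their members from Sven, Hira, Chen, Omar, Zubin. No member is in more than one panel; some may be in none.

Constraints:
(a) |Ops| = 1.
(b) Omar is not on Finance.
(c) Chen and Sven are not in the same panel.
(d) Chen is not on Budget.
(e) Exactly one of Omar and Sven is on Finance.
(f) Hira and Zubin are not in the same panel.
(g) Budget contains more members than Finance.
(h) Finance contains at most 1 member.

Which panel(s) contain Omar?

Omar: Budget

From (b): Omar ∉ Finance.
From (d): Chen ∉ Budget.
(e) (exactly one): Sven ∈ Finance.
(h): Finance already has 1, so the rest are out.
Suppose Omar ∈ Ops: no assignment then satisfies all the clues, so Omar ∉ Ops.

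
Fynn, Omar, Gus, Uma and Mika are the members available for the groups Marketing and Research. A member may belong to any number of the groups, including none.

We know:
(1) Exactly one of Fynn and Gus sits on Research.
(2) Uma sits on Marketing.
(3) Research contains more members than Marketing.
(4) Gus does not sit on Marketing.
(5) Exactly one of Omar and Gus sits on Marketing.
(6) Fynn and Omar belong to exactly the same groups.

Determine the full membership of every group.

Marketing = {Fynn, Omar, Uma}; Research = {Fynn, Mika, Omar, Uma}

From (2): Uma ∈ Marketing.
From (4): Gus ∉ Marketing.
(5) (exactly one): Omar ∈ Marketing.
(6): Fynn matches Omar: Fynn ∈ Marketing.
Suppose Fynn ∉ Research: no assignment then satisfies all the clues, so Fynn ∈ Research.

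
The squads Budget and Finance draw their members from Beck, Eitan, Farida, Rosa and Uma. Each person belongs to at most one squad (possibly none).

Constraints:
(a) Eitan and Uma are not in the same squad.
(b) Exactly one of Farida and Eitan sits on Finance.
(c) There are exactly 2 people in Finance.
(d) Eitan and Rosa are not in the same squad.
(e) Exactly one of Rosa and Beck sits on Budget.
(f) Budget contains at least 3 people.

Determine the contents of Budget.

Budget = {Farida, Rosa, Uma}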